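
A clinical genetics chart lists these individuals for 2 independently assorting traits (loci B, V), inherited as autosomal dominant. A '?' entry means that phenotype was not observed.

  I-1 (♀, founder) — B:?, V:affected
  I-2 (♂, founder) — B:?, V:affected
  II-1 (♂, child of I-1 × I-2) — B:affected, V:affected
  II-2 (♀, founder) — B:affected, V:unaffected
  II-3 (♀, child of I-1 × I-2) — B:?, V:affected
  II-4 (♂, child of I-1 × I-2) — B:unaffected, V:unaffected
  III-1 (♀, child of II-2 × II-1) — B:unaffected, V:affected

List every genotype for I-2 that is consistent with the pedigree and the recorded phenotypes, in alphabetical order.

I-2 ∈ {Bb Vv, bb Vv}

B/I-1 ? ·: bb|Bb
B/I-2 ? ·: bb|Bb
B/II-1 aff I-1×I-2: Bb
B/II-2 aff ·: Bb
B/II-3 ? I-1×I-2: bb|Bb|BB
B/II-4 un I-1×I-2: bb
B/III-1 un II-2×II-1: bb
⇒ B over [I-1,I-2,II-1,II-2,II-3,II-4,III-1]: 7 consistent
V/I-1 aff ·: Vv
V/I-2 aff ·: Vv
V/II-1 aff I-1×I-2: Vv|VV
V/II-2 un ·: vv
V/II-3 aff I-1×I-2: Vv|VV
V/II-4 un I-1×I-2: vv
V/III-1 aff II-2×II-1: Vv
⇒ V over [I-1,I-2,II-1,II-2,II-3,II-4,III-1]: 4 consistent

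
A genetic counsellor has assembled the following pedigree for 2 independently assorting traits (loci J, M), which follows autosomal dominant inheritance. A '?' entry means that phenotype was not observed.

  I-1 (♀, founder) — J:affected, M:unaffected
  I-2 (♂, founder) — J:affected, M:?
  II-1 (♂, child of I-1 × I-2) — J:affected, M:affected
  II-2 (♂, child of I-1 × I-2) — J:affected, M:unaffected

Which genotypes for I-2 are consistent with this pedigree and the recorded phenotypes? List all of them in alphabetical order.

I-2 ∈ {JJ Mm, Jj Mm}

J/I-1 aff ·: Jj|JJ
J/I-2 aff ·: Jj|JJ
J/II-1 aff I-1×I-2: Jj|JJ
J/II-2 aff I-1×I-2: Jj|JJ
⇒ J over [I-1,I-2,II-1,II-2]: 13 consistent
M/I-1 un ·: mm
M/I-2 ? ·: Mm
M/II-1 aff I-1×I-2: Mm
M/II-2 un I-1×I-2: mm
⇒ M over [I-1,I-2,II-1,II-2]: 1 consistent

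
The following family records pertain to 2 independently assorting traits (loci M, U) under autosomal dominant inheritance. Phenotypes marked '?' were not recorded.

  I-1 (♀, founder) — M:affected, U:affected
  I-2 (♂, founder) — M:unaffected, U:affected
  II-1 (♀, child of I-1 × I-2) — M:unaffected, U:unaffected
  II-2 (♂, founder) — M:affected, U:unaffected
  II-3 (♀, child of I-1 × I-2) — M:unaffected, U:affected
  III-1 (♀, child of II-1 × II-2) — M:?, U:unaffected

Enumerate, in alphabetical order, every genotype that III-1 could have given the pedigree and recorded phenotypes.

III-1 ∈ {Mm uu, mm uu}

M/I-1 aff ·: Mm
M/I-2 un ·: mm
M/II-1 un I-1×I-2: mm
M/II-2 aff ·: Mm|MM
M/II-3 un I-1×I-2: mm
M/III-1 ? II-1×II-2: mm|Mm
⇒ M over [I-1,I-2,II-1,II-2,II-3,III-1]: 3 consistent
U/I-1 aff ·: Uu
U/I-2 aff ·: Uu
U/II-1 un I-1×I-2: uu
U/II-2 un ·: uu
U/II-3 aff I-1×I-2: Uu|UU
U/III-1 un II-1×II-2: uu
⇒ U over [I-1,I-2,II-1,II-2,II-3,III-1]: 2 consistent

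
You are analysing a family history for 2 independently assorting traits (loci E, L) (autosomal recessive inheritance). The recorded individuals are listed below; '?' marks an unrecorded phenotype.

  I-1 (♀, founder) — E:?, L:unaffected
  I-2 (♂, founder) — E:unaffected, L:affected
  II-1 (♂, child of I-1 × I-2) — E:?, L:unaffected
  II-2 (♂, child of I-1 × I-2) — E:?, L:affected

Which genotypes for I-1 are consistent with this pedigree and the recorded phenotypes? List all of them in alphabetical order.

I-1 ∈ {EE Ll, Ee Ll, ee Ll}

E/I-1 ? ·: EE|Ee|ee
E/I-2 un ·: EE|Ee
E/II-1 ? I-1×I-2: EE|Ee|ee
E/II-2 ? I-1×I-2: EE|Ee|ee
⇒ E over [I-1,I-2,II-1,II-2]: 23 consistent
L/I-1 un ·: Ll
L/I-2 aff ·: ll
L/II-1 un I-1×I-2: Ll
L/II-2 aff I-1×I-2: ll
⇒ L over [I-1,I-2,II-1,II-2]: 1 consistent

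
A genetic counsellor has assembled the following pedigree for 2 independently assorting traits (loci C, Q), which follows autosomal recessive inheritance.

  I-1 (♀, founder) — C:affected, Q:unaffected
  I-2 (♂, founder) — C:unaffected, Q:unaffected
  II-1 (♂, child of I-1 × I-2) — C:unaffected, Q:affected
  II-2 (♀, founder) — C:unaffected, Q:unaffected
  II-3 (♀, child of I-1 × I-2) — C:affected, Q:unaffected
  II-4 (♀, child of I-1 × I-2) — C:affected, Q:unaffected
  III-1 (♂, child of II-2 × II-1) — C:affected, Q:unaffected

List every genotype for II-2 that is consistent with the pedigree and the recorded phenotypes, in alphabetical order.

II-2 ∈ {Cc QQ, Cc Qq}

C/I-1 aff ·: cc
C/I-2 un ·: Cc
C/II-1 un I-1×I-2: Cc
C/II-2 un ·: Cc
C/II-3 aff I-1×I-2: cc
C/II-4 aff I-1×I-2: cc
C/III-1 aff II-2×II-1: cc
⇒ C over [I-1,I-2,II-1,II-2,II-3,II-4,III-1]: 1 consistent
Q/I-1 un ·: Qq
Q/I-2 un ·: Qq
Q/II-1 aff I-1×I-2: qq
Q/II-2 un ·: QQ|Qq
Q/II-3 un I-1×I-2: QQ|Qq
Q/II-4 un I-1×I-2: QQ|Qq
Q/III-1 un II-2×II-1: Qq
⇒ Q over [I-1,I-2,II-1,II-2,II-3,II-4,III-1]: 8 consistent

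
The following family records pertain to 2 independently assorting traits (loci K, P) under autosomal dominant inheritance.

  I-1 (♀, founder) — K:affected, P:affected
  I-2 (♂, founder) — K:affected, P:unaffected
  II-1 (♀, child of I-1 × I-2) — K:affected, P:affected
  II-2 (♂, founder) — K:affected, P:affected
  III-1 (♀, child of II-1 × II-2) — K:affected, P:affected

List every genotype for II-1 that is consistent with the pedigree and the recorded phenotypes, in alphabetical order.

II-1 ∈ {KK Pp, Kk Pp}

K/I-1 aff ·: Kk|KK
K/I-2 aff ·: Kk|KK
K/II-1 aff I-1×I-2: Kk|KK
K/II-2 aff ·: Kk|KK
K/III-1 aff II-1×II-2: Kk|KK
⇒ K over [I-1,I-2,II-1,II-2,III-1]: 24 consistent
P/I-1 aff ·: Pp|PP
P/I-2 un ·: pp
P/II-1 aff I-1×I-2: Pp
P/II-2 aff ·: Pp|PP
P/III-1 aff II-1×II-2: Pp|PP
⇒ P over [I-1,I-2,II-1,II-2,III-1]: 8 consistent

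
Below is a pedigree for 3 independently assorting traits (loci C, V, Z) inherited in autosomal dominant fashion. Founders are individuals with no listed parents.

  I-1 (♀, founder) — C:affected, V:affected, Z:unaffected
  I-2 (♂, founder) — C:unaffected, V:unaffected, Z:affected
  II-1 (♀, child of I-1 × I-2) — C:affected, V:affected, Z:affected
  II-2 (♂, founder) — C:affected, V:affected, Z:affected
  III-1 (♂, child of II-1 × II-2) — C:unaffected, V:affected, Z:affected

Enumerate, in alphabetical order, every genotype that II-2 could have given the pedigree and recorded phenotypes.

II-2 ∈ {Cc VV ZZ, Cc VV Zz, Cc Vv ZZ, Cc Vv Zz}

C/I-1 aff ·: Cc|CC
C/I-2 un ·: cc
C/II-1 aff I-1×I-2: Cc
C/II-2 aff ·: Cc
C/III-1 un II-1×II-2: cc
⇒ C over [I-1,I-2,II-1,II-2,III-1]: 2 consistent
V/I-1 aff ·: Vv|VV
V/I-2 un ·: vv
V/II-1 aff I-1×I-2: Vv
V/II-2 aff ·: Vv|VV
V/III-1 aff II-1×II-2: Vv|VV
⇒ V over [I-1,I-2,II-1,II-2,III-1]: 8 consistent
Z/I-1 un ·: zz
Z/I-2 aff ·: Zz|ZZ
Z/II-1 aff I-1×I-2: Zz
Z/II-2 aff ·: Zz|ZZ
Z/III-1 aff II-1×II-2: Zz|ZZ
⇒ Z over [I-1,I-2,II-1,II-2,III-1]: 8 consistent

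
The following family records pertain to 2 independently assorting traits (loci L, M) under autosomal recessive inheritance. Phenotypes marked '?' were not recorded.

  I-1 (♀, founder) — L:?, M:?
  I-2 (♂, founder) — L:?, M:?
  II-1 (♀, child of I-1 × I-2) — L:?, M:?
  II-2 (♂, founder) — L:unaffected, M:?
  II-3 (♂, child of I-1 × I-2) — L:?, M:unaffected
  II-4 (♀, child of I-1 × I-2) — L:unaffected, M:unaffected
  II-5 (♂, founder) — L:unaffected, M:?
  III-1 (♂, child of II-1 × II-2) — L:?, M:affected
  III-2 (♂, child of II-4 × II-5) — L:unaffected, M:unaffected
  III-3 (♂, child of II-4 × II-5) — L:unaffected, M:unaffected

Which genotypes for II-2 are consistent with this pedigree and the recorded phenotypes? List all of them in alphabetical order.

L/I-1 ? ·: LL|Ll|ll
L/I-2 ? ·: LL|Ll|ll
L/II-1 ? I-1×I-2: LL|Ll|ll
L/II-2 un ·: LL|Ll
L/II-3 ? I-1×I-2: LL|Ll|ll
L/II-4 un I-1×I-2: LL|Ll
L/II-5 un ·: LL|Ll
L/III-1 ? II-1×II-2: LL|Ll|ll
L/III-2 un II-4×II-5: LL|Ll
L/III-3 un II-4×II-5: LL|Ll
⇒ L over [I-1,I-2,II-1,II-2,II-3,II-4,II-5,III-1,III-2,III-3]: 1196 consistent
M/I-1 ? ·: MM|Mm|mm
M/I-2 ? ·: MM|Mm|mm
M/II-1 ? I-1×I-2: Mm|mm
M/II-2 ? ·: Mm|mm
M/II-3 un I-1×I-2: MM|Mm
M/II-4 un I-1×I-2: MM|Mm
M/II-5 ? ·: MM|Mm|mm
M/III-1 aff II-1×II-2: mm
M/III-2 un II-4×II-5: MM|Mm
M/III-3 un II-4×II-5: MM|Mm
⇒ M over [I-1,I-2,II-1,II-2,II-3,II-4,II-5,III-1,III-2,III-3]: 348 consistent

II-2 ∈ {LL Mm, LL mm, Ll Mm, Ll mm}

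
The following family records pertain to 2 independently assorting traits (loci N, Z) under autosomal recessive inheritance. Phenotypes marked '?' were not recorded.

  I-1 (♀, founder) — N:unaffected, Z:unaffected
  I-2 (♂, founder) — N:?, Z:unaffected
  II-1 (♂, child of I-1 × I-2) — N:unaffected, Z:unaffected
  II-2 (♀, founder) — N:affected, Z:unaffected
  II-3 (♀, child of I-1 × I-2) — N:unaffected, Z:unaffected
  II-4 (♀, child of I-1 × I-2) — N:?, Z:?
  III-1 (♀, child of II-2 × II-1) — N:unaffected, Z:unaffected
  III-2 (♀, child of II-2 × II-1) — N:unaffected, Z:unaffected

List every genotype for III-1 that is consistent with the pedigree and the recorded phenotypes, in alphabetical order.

N/I-1 un ·: NN|Nn
N/I-2 ? ·: NN|Nn|nn
N/II-1 un I-1×I-2: NN|Nn
N/II-2 aff ·: nn
N/II-3 un I-1×I-2: NN|Nn
N/II-4 ? I-1×I-2: NN|Nn|nn
N/III-1 un II-2×II-1: Nn
N/III-2 un II-2×II-1: Nn
⇒ N over [I-1,I-2,II-1,II-2,II-3,II-4,III-1,III-2]: 32 consistent
Z/I-1 un ·: ZZ|Zz
Z/I-2 un ·: ZZ|Zz
Z/II-1 un I-1×I-2: ZZ|Zz
Z/II-2 un ·: ZZ|Zz
Z/II-3 un I-1×I-2: ZZ|Zz
Z/II-4 ? I-1×I-2: ZZ|Zz|zz
Z/III-1 un II-2×II-1: ZZ|Zz
Z/III-2 un II-2×II-1: ZZ|Zz
⇒ Z over [I-1,I-2,II-1,II-2,II-3,II-4,III-1,III-2]: 187 consistent

III-1 ∈ {Nn ZZ, Nn Zz}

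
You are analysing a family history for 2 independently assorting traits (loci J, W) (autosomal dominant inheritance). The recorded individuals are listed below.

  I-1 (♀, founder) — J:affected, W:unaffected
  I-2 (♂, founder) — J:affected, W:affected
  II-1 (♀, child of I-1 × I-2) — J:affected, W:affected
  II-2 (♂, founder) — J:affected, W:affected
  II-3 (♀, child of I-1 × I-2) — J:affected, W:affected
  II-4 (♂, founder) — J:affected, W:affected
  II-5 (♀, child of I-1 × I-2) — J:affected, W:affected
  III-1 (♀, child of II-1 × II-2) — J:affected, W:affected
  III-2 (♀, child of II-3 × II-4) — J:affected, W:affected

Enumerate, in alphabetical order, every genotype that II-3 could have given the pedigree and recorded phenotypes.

II-3 ∈ {JJ Ww, Jj Ww}

J/I-1 aff ·: Jj|JJ
J/I-2 aff ·: Jj|JJ
J/II-1 aff I-1×I-2: Jj|JJ
J/II-2 aff ·: Jj|JJ
J/II-3 aff I-1×I-2: Jj|JJ
J/II-4 aff ·: Jj|JJ
J/II-5 aff I-1×I-2: Jj|JJ
J/III-1 aff II-1×II-2: Jj|JJ
J/III-2 aff II-3×II-4: Jj|JJ
⇒ J over [I-1,I-2,II-1,II-2,II-3,II-4,II-5,III-1,III-2]: 303 consistent
W/I-1 un ·: ww
W/I-2 aff ·: Ww|WW
W/II-1 aff I-1×I-2: Ww
W/II-2 aff ·: Ww|WW
W/II-3 aff I-1×I-2: Ww
W/II-4 aff ·: Ww|WW
W/II-5 aff I-1×I-2: Ww
W/III-1 aff II-1×II-2: Ww|WW
W/III-2 aff II-3×II-4: Ww|WW
⇒ W over [I-1,I-2,II-1,II-2,II-3,II-4,II-5,III-1,III-2]: 32 consistent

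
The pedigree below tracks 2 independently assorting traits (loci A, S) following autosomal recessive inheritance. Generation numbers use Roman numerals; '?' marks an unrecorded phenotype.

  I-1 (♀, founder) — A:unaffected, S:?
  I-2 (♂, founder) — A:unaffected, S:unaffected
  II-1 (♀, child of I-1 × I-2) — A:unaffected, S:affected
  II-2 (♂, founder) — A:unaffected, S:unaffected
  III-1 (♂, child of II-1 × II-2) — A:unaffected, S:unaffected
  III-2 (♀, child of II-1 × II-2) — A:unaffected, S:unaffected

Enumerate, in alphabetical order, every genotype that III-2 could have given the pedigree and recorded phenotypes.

A/I-1 un ·: AA|Aa
A/I-2 un ·: AA|Aa
A/II-1 un I-1×I-2: AA|Aa
A/II-2 un ·: AA|Aa
A/III-1 un II-1×II-2: AA|Aa
A/III-2 un II-1×II-2: AA|Aa
⇒ A over [I-1,I-2,II-1,II-2,III-1,III-2]: 44 consistent
S/I-1 ? ·: Ss|ss
S/I-2 un ·: Ss
S/II-1 aff I-1×I-2: ss
S/II-2 un ·: SS|Ss
S/III-1 un II-1×II-2: Ss
S/III-2 un II-1×II-2: Ss
⇒ S over [I-1,I-2,II-1,II-2,III-1,III-2]: 4 consistent

III-2 ∈ {AA Ss, Aa Ss}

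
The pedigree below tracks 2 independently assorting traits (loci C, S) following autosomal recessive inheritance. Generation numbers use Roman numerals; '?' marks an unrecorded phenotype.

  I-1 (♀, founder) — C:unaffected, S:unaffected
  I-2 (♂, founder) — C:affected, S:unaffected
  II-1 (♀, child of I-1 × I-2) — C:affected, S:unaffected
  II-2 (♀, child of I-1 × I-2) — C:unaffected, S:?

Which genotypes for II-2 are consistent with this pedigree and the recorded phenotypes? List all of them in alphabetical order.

C/I-1 un ·: Cc
C/I-2 aff ·: cc
C/II-1 aff I-1×I-2: cc
C/II-2 un I-1×I-2: Cc
⇒ C over [I-1,I-2,II-1,II-2]: 1 consistent
S/I-1 un ·: SS|Ss
S/I-2 un ·: SS|Ss
S/II-1 un I-1×I-2: SS|Ss
S/II-2 ? I-1×I-2: SS|Ss|ss
⇒ S over [I-1,I-2,II-1,II-2]: 15 consistent

II-2 ∈ {Cc SS, Cc Ss, Cc ss}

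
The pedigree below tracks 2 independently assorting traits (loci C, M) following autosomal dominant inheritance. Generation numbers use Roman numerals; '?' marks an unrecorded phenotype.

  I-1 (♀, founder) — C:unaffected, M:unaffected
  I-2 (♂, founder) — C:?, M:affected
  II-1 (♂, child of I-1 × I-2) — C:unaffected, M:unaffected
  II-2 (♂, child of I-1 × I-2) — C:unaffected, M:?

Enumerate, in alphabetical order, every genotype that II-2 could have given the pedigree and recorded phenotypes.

C/I-1 un ·: cc
C/I-2 ? ·: cc|Cc
C/II-1 un I-1×I-2: cc
C/II-2 un I-1×I-2: cc
⇒ C over [I-1,I-2,II-1,II-2]: 2 consistent
M/I-1 un ·: mm
M/I-2 aff ·: Mm
M/II-1 un I-1×I-2: mm
M/II-2 ? I-1×I-2: mm|Mm
⇒ M over [I-1,I-2,II-1,II-2]: 2 consistent

II-2 ∈ {cc Mm, cc mm}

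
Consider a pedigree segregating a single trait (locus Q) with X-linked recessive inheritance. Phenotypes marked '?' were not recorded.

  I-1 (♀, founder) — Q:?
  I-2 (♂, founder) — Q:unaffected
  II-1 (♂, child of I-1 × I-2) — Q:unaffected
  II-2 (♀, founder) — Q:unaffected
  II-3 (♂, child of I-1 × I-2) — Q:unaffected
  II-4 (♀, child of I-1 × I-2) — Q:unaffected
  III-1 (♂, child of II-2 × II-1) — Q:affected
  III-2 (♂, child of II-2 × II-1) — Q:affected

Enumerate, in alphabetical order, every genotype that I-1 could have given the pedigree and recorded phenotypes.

I-1 ∈ {X^QX^Q, X^QX^q}

Q/I-1 ? ·: X^QX^Q|X^QX^q
Q/I-2 un ·: X^QY
Q/II-1 un I-1×I-2: X^QY
Q/II-2 un ·: X^QX^q
Q/II-3 un I-1×I-2: X^QY
Q/II-4 un I-1×I-2: X^QX^Q|X^QX^q
Q/III-1 aff II-2×II-1: X^qY
Q/III-2 aff II-2×II-1: X^qY
⇒ Q over [I-1,I-2,II-1,II-2,II-3,II-4,III-1,III-2]: 3 consistent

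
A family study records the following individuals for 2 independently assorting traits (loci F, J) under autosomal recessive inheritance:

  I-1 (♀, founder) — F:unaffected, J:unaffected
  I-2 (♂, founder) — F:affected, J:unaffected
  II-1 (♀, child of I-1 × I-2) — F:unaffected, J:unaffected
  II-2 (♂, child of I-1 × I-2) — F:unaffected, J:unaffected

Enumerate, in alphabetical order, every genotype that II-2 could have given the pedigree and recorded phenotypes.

F/I-1 un ·: FF|Ff
F/I-2 aff ·: ff
F/II-1 un I-1×I-2: Ff
F/II-2 un I-1×I-2: Ff
⇒ F over [I-1,I-2,II-1,II-2]: 2 consistent
J/I-1 un ·: JJ|Jj
J/I-2 un ·: JJ|Jj
J/II-1 un I-1×I-2: JJ|Jj
J/II-2 un I-1×I-2: JJ|Jj
⇒ J over [I-1,I-2,II-1,II-2]: 13 consistent

II-2 ∈ {Ff JJ, Ff Jj}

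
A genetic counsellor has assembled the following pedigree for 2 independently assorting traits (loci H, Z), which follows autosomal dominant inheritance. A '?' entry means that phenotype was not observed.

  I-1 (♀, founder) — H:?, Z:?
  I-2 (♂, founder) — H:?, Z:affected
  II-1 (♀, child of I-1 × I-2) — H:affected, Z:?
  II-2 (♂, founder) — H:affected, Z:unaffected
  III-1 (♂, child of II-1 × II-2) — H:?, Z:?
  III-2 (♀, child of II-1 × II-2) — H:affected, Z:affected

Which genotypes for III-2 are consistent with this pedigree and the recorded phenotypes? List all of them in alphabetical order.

III-2 ∈ {HH Zz, Hh Zz}

H/I-1 ? ·: hh|Hh|HH
H/I-2 ? ·: hh|Hh|HH
H/II-1 aff I-1×I-2: Hh|HH
H/II-2 aff ·: Hh|HH
H/III-1 ? II-1×II-2: hh|Hh|HH
H/III-2 aff II-1×II-2: Hh|HH
⇒ H over [I-1,I-2,II-1,II-2,III-1,III-2]: 90 consistent
Z/I-1 ? ·: zz|Zz|ZZ
Z/I-2 aff ·: Zz|ZZ
Z/II-1 ? I-1×I-2: Zz|ZZ
Z/II-2 un ·: zz
Z/III-1 ? II-1×II-2: zz|Zz
Z/III-2 aff II-1×II-2: Zz
⇒ Z over [I-1,I-2,II-1,II-2,III-1,III-2]: 14 consistent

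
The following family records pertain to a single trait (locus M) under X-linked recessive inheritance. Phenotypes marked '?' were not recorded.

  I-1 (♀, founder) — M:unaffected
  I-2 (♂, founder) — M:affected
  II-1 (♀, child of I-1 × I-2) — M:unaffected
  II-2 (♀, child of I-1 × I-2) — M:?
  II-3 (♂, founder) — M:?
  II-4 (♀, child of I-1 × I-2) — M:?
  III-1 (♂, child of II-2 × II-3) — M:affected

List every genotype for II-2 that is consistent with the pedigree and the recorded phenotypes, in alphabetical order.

II-2 ∈ {X^MX^m, X^mX^m}

M/I-1 un ·: X^MX^M|X^MX^m
M/I-2 aff ·: X^mY
M/II-1 un I-1×I-2: X^MX^m
M/II-2 ? I-1×I-2: X^MX^m|X^mX^m
M/II-3 ? ·: X^MY|X^mY
M/II-4 ? I-1×I-2: X^MX^m|X^mX^m
M/III-1 aff II-2×II-3: X^mY
⇒ M over [I-1,I-2,II-1,II-2,II-3,II-4,III-1]: 10 consistent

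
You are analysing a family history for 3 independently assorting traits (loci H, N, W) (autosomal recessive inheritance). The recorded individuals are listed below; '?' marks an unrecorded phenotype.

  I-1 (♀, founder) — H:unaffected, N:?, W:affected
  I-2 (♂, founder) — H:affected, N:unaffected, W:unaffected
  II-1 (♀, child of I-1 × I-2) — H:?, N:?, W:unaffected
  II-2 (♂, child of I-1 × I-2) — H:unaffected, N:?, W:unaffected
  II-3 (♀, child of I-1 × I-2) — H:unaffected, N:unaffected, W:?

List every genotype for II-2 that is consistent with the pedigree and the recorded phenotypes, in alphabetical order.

II-2 ∈ {Hh NN Ww, Hh Nn Ww, Hh nn Ww}

H/I-1 un ·: HH|Hh
H/I-2 aff ·: hh
H/II-1 ? I-1×I-2: Hh|hh
H/II-2 un I-1×I-2: Hh
H/II-3 un I-1×I-2: Hh
⇒ H over [I-1,I-2,II-1,II-2,II-3]: 3 consistent
N/I-1 ? ·: NN|Nn|nn
N/I-2 un ·: NN|Nn
N/II-1 ? I-1×I-2: NN|Nn|nn
N/II-2 ? I-1×I-2: NN|Nn|nn
N/II-3 un I-1×I-2: NN|Nn
⇒ N over [I-1,I-2,II-1,II-2,II-3]: 40 consistent
W/I-1 aff ·: ww
W/I-2 un ·: WW|Ww
W/II-1 un I-1×I-2: Ww
W/II-2 un I-1×I-2: Ww
W/II-3 ? I-1×I-2: Ww|ww
⇒ W over [I-1,I-2,II-1,II-2,II-3]: 3 consistent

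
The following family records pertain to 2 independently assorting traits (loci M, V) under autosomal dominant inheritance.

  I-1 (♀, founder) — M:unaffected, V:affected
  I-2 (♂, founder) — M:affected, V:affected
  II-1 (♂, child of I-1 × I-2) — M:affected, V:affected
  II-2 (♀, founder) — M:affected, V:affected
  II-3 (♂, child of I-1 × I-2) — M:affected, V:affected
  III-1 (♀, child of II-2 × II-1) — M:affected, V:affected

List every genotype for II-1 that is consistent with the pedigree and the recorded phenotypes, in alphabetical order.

II-1 ∈ {Mm VV, Mm Vv}

M/I-1 un ·: mm
M/I-2 aff ·: Mm|MM
M/II-1 aff I-1×I-2: Mm
M/II-2 aff ·: Mm|MM
M/II-3 aff I-1×I-2: Mm
M/III-1 aff II-2×II-1: Mm|MM
⇒ M over [I-1,I-2,II-1,II-2,II-3,III-1]: 8 consistent
V/I-1 aff ·: Vv|VV
V/I-2 aff ·: Vv|VV
V/II-1 aff I-1×I-2: Vv|VV
V/II-2 aff ·: Vv|VV
V/II-3 aff I-1×I-2: Vv|VV
V/III-1 aff II-2×II-1: Vv|VV
⇒ V over [I-1,I-2,II-1,II-2,II-3,III-1]: 45 consistent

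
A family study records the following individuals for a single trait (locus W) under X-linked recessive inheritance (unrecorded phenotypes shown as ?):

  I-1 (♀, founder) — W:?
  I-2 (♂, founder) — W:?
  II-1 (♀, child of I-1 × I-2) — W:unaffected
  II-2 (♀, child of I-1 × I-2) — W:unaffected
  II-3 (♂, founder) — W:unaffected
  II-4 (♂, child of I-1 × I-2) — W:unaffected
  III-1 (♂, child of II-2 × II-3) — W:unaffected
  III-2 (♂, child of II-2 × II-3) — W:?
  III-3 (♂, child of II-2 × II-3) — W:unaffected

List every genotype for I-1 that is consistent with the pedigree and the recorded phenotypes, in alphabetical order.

W/I-1 ? ·: X^WX^W|X^WX^w
W/I-2 ? ·: X^WY|X^wY
W/II-1 un I-1×I-2: X^WX^W|X^WX^w
W/II-2 un I-1×I-2: X^WX^W|X^WX^w
W/II-3 un ·: X^WY
W/II-4 un I-1×I-2: X^WY
W/III-1 un II-2×II-3: X^WY
W/III-2 ? II-2×II-3: X^WY|X^wY
W/III-3 un II-2×II-3: X^WY
⇒ W over [I-1,I-2,II-1,II-2,II-3,II-4,III-1,III-2,III-3]: 11 consistent

I-1 ∈ {X^WX^W, X^WX^w}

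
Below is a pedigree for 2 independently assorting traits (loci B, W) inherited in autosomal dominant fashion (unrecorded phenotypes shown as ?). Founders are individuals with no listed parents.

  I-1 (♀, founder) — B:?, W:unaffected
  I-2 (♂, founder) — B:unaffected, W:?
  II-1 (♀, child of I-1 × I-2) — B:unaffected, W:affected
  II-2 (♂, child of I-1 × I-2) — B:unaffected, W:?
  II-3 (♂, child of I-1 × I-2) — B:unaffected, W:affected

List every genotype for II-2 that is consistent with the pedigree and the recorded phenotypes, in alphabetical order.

II-2 ∈ {bb Ww, bb ww}

B/I-1 ? ·: bb|Bb
B/I-2 un ·: bb
B/II-1 un I-1×I-2: bb
B/II-2 un I-1×I-2: bb
B/II-3 un I-1×I-2: bb
⇒ B over [I-1,I-2,II-1,II-2,II-3]: 2 consistent
W/I-1 un ·: ww
W/I-2 ? ·: Ww|WW
W/II-1 aff I-1×I-2: Ww
W/II-2 ? I-1×I-2: ww|Ww
W/II-3 aff I-1×I-2: Ww
⇒ W over [I-1,I-2,II-1,II-2,II-3]: 3 consistent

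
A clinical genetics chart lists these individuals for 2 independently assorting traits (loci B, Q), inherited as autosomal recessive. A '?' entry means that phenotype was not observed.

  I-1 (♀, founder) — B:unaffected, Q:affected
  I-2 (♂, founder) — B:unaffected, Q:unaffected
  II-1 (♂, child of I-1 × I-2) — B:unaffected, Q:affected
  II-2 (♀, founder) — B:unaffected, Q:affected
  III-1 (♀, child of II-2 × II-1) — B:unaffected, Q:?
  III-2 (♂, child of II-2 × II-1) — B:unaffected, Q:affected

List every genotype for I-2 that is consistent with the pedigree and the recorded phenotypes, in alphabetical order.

B/I-1 un ·: BB|Bb
B/I-2 un ·: BB|Bb
B/II-1 un I-1×I-2: BB|Bb
B/II-2 un ·: BB|Bb
B/III-1 un II-2×II-1: BB|Bb
B/III-2 un II-2×II-1: BB|Bb
⇒ B over [I-1,I-2,II-1,II-2,III-1,III-2]: 44 consistent
Q/I-1 aff ·: qq
Q/I-2 un ·: Qq
Q/II-1 aff I-1×I-2: qq
Q/II-2 aff ·: qq
Q/III-1 ? II-2×II-1: qq
Q/III-2 aff II-2×II-1: qq
⇒ Q over [I-1,I-2,II-1,II-2,III-1,III-2]: 1 consistent

I-2 ∈ {BB Qq, Bb Qq}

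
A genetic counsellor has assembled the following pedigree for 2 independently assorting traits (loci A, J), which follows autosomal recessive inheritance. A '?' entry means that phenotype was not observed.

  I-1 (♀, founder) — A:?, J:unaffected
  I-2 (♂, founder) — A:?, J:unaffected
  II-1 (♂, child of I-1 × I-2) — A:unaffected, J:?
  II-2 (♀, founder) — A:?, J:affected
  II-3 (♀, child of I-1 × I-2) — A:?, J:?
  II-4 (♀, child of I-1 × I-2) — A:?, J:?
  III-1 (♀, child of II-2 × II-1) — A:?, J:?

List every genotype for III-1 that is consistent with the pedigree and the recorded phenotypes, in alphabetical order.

III-1 ∈ {AA Jj, AA jj, Aa Jj, Aa jj, aa Jj, aa jj}

A/I-1 ? ·: AA|Aa|aa
A/I-2 ? ·: AA|Aa|aa
A/II-1 un I-1×I-2: AA|Aa
A/II-2 ? ·: AA|Aa|aa
A/II-3 ? I-1×I-2: AA|Aa|aa
A/II-4 ? I-1×I-2: AA|Aa|aa
A/III-1 ? II-2×II-1: AA|Aa|aa
⇒ A over [I-1,I-2,II-1,II-2,II-3,II-4,III-1]: 261 consistent
J/I-1 un ·: JJ|Jj
J/I-2 un ·: JJ|Jj
J/II-1 ? I-1×I-2: JJ|Jj|jj
J/II-2 aff ·: jj
J/II-3 ? I-1×I-2: JJ|Jj|jj
J/II-4 ? I-1×I-2: JJ|Jj|jj
J/III-1 ? II-2×II-1: Jj|jj
⇒ J over [I-1,I-2,II-1,II-2,II-3,II-4,III-1]: 61 consistent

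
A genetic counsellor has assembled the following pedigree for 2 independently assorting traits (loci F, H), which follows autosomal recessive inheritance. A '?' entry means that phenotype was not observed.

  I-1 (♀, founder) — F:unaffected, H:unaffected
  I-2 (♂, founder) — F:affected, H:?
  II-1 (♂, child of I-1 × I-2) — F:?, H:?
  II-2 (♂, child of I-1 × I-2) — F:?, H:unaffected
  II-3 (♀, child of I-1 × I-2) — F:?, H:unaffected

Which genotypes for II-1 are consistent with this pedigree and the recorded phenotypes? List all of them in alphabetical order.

II-1 ∈ {Ff HH, Ff Hh, Ff hh, ff HH, ff Hh, ff hh}

F/I-1 un ·: FF|Ff
F/I-2 aff ·: ff
F/II-1 ? I-1×I-2: Ff|ff
F/II-2 ? I-1×I-2: Ff|ff
F/II-3 ? I-1×I-2: Ff|ff
⇒ F over [I-1,I-2,II-1,II-2,II-3]: 9 consistent
H/I-1 un ·: HH|Hh
H/I-2 ? ·: HH|Hh|hh
H/II-1 ? I-1×I-2: HH|Hh|hh
H/II-2 un I-1×I-2: HH|Hh
H/II-3 un I-1×I-2: HH|Hh
⇒ H over [I-1,I-2,II-1,II-2,II-3]: 32 consistent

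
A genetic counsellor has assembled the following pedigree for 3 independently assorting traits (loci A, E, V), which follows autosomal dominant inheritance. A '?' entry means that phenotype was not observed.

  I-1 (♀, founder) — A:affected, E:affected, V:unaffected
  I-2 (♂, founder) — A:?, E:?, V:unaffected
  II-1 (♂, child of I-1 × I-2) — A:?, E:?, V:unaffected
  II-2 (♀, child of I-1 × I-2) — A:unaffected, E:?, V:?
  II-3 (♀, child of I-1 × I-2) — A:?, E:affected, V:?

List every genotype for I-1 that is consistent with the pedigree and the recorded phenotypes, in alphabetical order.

A/I-1 aff ·: Aa
A/I-2 ? ·: aa|Aa
A/II-1 ? I-1×I-2: aa|Aa|AA
A/II-2 un I-1×I-2: aa
A/II-3 ? I-1×I-2: aa|Aa|AA
⇒ A over [I-1,I-2,II-1,II-2,II-3]: 13 consistent
E/I-1 aff ·: Ee|EE
E/I-2 ? ·: ee|Ee|EE
E/II-1 ? I-1×I-2: ee|Ee|EE
E/II-2 ? I-1×I-2: ee|Ee|EE
E/II-3 aff I-1×I-2: Ee|EE
⇒ E over [I-1,I-2,II-1,II-2,II-3]: 40 consistent
V/I-1 un ·: vv
V/I-2 un ·: vv
V/II-1 un I-1×I-2: vv
V/II-2 ? I-1×I-2: vv
V/II-3 ? I-1×I-2: vv
⇒ V over [I-1,I-2,II-1,II-2,II-3]: 1 consistent

I-1 ∈ {Aa EE vv, Aa Ee vv}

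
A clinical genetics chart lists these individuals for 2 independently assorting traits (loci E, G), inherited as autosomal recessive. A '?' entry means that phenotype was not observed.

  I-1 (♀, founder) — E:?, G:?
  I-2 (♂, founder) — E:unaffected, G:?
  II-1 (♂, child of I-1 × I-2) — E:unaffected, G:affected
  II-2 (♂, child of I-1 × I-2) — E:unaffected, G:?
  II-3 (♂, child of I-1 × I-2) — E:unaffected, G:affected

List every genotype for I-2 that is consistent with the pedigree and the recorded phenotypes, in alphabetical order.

I-2 ∈ {EE Gg, EE gg, Ee Gg, Ee gg}

E/I-1 ? ·: EE|Ee|ee
E/I-2 un ·: EE|Ee
E/II-1 un I-1×I-2: EE|Ee
E/II-2 un I-1×I-2: EE|Ee
E/II-3 un I-1×I-2: EE|Ee
⇒ E over [I-1,I-2,II-1,II-2,II-3]: 27 consistent
G/I-1 ? ·: Gg|gg
G/I-2 ? ·: Gg|gg
G/II-1 aff I-1×I-2: gg
G/II-2 ? I-1×I-2: GG|Gg|gg
G/II-3 aff I-1×I-2: gg
⇒ G over [I-1,I-2,II-1,II-2,II-3]: 8 consistent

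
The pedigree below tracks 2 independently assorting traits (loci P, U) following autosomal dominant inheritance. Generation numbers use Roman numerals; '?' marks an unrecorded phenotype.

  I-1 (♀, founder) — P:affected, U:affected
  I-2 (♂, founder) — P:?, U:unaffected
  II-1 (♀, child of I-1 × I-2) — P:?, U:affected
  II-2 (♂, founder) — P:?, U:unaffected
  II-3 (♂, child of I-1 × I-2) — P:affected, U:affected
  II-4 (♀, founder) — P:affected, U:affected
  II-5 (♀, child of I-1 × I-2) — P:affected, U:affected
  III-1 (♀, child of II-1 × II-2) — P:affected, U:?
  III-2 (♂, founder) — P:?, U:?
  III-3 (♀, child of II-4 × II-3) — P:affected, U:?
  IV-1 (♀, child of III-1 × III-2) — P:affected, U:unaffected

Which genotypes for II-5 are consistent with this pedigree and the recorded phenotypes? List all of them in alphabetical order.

P/I-1 aff ·: Pp|PP
P/I-2 ? ·: pp|Pp|PP
P/II-1 ? I-1×I-2: pp|Pp|PP
P/II-2 ? ·: pp|Pp|PP
P/II-3 aff I-1×I-2: Pp|PP
P/II-4 aff ·: Pp|PP
P/II-5 aff I-1×I-2: Pp|PP
P/III-1 aff II-1×II-2: Pp|PP
P/III-2 ? ·: pp|Pp|PP
P/III-3 aff II-4×II-3: Pp|PP
P/IV-1 aff III-1×III-2: Pp|PP
⇒ P over [I-1,I-2,II-1,II-2,II-3,II-4,II-5,III-1,III-2,III-3,IV-1]: 2140 consistent
U/I-1 aff ·: Uu|UU
U/I-2 un ·: uu
U/II-1 aff I-1×I-2: Uu
U/II-2 un ·: uu
U/II-3 aff I-1×I-2: Uu
U/II-4 aff ·: Uu|UU
U/II-5 aff I-1×I-2: Uu
U/III-1 ? II-1×II-2: uu|Uu
U/III-2 ? ·: uu|Uu
U/III-3 ? II-4×II-3: uu|Uu|UU
U/IV-1 un III-1×III-2: uu
⇒ U over [I-1,I-2,II-1,II-2,II-3,II-4,II-5,III-1,III-2,III-3,IV-1]: 40 consistent

II-5 ∈ {PP Uu, Pp Uu}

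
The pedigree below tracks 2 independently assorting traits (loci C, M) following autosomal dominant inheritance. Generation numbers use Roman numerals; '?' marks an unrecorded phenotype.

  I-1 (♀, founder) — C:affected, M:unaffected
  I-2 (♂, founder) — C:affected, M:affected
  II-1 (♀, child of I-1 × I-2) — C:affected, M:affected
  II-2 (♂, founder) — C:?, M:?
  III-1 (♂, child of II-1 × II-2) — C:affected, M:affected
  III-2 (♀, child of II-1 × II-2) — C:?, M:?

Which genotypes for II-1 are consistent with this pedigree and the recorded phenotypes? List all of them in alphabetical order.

II-1 ∈ {CC Mm, Cc Mm}

C/I-1 aff ·: Cc|CC
C/I-2 aff ·: Cc|CC
C/II-1 aff I-1×I-2: Cc|CC
C/II-2 ? ·: cc|Cc|CC
C/III-1 aff II-1×II-2: Cc|CC
C/III-2 ? II-1×II-2: cc|Cc|CC
⇒ C over [I-1,I-2,II-1,II-2,III-1,III-2]: 60 consistent
M/I-1 un ·: mm
M/I-2 aff ·: Mm|MM
M/II-1 aff I-1×I-2: Mm
M/II-2 ? ·: mm|Mm|MM
M/III-1 aff II-1×II-2: Mm|MM
M/III-2 ? II-1×II-2: mm|Mm|MM
⇒ M over [I-1,I-2,II-1,II-2,III-1,III-2]: 24 consistent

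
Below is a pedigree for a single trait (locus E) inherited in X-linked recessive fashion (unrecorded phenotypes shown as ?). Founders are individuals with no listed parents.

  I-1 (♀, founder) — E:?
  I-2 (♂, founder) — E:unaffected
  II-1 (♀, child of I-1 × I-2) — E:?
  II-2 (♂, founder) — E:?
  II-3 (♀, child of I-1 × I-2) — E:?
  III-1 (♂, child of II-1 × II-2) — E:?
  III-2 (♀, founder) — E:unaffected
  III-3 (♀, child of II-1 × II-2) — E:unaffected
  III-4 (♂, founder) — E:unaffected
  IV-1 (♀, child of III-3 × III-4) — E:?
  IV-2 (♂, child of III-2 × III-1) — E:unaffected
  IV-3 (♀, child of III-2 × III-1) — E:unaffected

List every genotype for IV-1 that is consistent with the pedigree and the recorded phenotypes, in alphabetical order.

IV-1 ∈ {X^EX^E, X^EX^e}

E/I-1 ? ·: X^EX^E|X^EX^e|X^eX^e
E/I-2 un ·: X^EY
E/II-1 ? I-1×I-2: X^EX^E|X^EX^e
E/II-2 ? ·: X^EY|X^eY
E/II-3 ? I-1×I-2: X^EX^E|X^EX^e
E/III-1 ? II-1×II-2: X^EY|X^eY
E/III-2 un ·: X^EX^E|X^EX^e
E/III-3 un II-1×II-2: X^EX^E|X^EX^e
E/III-4 un ·: X^EY
E/IV-1 ? III-3×III-4: X^EX^E|X^EX^e
E/IV-2 un III-2×III-1: X^EY
E/IV-3 un III-2×III-1: X^EX^E|X^EX^e
⇒ E over [I-1,I-2,II-1,II-2,II-3,III-1,III-2,III-3,III-4,IV-1,IV-2,IV-3]: 102 consistent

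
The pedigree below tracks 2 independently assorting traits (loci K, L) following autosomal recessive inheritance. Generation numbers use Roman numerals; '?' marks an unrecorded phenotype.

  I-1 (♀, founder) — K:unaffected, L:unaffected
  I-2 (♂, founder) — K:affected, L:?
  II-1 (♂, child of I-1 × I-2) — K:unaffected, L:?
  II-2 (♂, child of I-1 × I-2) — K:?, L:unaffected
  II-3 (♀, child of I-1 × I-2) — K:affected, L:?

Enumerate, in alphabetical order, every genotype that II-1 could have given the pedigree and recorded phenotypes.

K/I-1 un ·: Kk
K/I-2 aff ·: kk
K/II-1 un I-1×I-2: Kk
K/II-2 ? I-1×I-2: Kk|kk
K/II-3 aff I-1×I-2: kk
⇒ K over [I-1,I-2,II-1,II-2,II-3]: 2 consistent
L/I-1 un ·: LL|Ll
L/I-2 ? ·: LL|Ll|ll
L/II-1 ? I-1×I-2: LL|Ll|ll
L/II-2 un I-1×I-2: LL|Ll
L/II-3 ? I-1×I-2: LL|Ll|ll
⇒ L over [I-1,I-2,II-1,II-2,II-3]: 40 consistent

II-1 ∈ {Kk LL, Kk Ll, Kk ll}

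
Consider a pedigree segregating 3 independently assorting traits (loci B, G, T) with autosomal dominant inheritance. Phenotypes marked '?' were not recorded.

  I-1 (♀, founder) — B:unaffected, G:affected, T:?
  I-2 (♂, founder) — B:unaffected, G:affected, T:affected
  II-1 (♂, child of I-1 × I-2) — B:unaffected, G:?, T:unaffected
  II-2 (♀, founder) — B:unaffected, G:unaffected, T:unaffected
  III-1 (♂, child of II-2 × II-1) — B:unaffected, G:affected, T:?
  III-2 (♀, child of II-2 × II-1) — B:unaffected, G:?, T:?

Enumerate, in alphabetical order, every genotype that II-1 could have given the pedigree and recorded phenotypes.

II-1 ∈ {bb GG tt, bb Gg tt}

B/I-1 un ·: bb
B/I-2 un ·: bb
B/II-1 un I-1×I-2: bb
B/II-2 un ·: bb
B/III-1 un II-2×II-1: bb
B/III-2 un II-2×II-1: bb
⇒ B over [I-1,I-2,II-1,II-2,III-1,III-2]: 1 consistent
G/I-1 aff ·: Gg|GG
G/I-2 aff ·: Gg|GG
G/II-1 ? I-1×I-2: Gg|GG
G/II-2 un ·: gg
G/III-1 aff II-2×II-1: Gg
G/III-2 ? II-2×II-1: gg|Gg
⇒ G over [I-1,I-2,II-1,II-2,III-1,III-2]: 10 consistent
T/I-1 ? ·: tt|Tt
T/I-2 aff ·: Tt
T/II-1 un I-1×I-2: tt
T/II-2 un ·: tt
T/III-1 ? II-2×II-1: tt
T/III-2 ? II-2×II-1: tt
⇒ T over [I-1,I-2,II-1,II-2,III-1,III-2]: 2 consistent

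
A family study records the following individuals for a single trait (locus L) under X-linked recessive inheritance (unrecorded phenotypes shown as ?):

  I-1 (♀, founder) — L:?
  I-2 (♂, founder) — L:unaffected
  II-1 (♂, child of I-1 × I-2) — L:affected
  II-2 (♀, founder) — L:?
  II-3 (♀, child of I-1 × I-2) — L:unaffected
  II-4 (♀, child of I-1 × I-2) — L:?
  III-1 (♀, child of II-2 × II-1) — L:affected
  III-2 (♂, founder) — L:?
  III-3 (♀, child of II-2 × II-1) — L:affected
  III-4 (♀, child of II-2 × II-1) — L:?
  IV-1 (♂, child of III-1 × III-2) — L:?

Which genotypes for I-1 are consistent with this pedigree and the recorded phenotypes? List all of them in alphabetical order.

I-1 ∈ {X^LX^l, X^lX^l}

L/I-1 ? ·: X^LX^l|X^lX^l
L/I-2 un ·: X^LY
L/II-1 aff I-1×I-2: X^lY
L/II-2 ? ·: X^LX^l|X^lX^l
L/II-3 un I-1×I-2: X^LX^L|X^LX^l
L/II-4 ? I-1×I-2: X^LX^L|X^LX^l
L/III-1 aff II-2×II-1: X^lX^l
L/III-2 ? ·: X^LY|X^lY
L/III-3 aff II-2×II-1: X^lX^l
L/III-4 ? II-2×II-1: X^LX^l|X^lX^l
L/IV-1 ? III-1×III-2: X^lY
⇒ L over [I-1,I-2,II-1,II-2,II-3,II-4,III-1,III-2,III-3,III-4,IV-1]: 30 consistent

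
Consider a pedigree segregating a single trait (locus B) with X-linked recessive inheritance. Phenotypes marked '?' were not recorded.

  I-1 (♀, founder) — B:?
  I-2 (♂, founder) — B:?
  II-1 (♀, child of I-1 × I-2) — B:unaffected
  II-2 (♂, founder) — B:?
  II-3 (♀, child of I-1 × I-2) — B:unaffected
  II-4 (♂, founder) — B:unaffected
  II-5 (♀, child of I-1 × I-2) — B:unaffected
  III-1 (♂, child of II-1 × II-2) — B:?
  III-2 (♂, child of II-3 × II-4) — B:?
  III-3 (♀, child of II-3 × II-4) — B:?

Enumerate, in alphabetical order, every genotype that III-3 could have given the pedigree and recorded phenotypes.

B/I-1 ? ·: X^BX^B|X^BX^b|X^bX^b
B/I-2 ? ·: X^BY|X^bY
B/II-1 un I-1×I-2: X^BX^B|X^BX^b
B/II-2 ? ·: X^BY|X^bY
B/II-3 un I-1×I-2: X^BX^B|X^BX^b
B/II-4 un ·: X^BY
B/II-5 un I-1×I-2: X^BX^B|X^BX^b
B/III-1 ? II-1×II-2: X^BY|X^bY
B/III-2 ? II-3×II-4: X^BY|X^bY
B/III-3 ? II-3×II-4: X^BX^B|X^BX^b
⇒ B over [I-1,I-2,II-1,II-2,II-3,II-4,II-5,III-1,III-2,III-3]: 110 consistent

III-3 ∈ {X^BX^B, X^BX^b}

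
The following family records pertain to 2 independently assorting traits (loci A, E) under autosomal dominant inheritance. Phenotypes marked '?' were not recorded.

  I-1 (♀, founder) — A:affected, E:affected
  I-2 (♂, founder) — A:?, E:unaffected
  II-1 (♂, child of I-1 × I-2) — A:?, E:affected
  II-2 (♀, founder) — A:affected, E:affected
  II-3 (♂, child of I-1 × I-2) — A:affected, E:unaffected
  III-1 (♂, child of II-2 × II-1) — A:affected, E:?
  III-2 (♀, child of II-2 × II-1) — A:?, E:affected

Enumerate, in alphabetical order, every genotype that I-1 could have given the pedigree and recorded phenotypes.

A/I-1 aff ·: Aa|AA
A/I-2 ? ·: aa|Aa|AA
A/II-1 ? I-1×I-2: aa|Aa|AA
A/II-2 aff ·: Aa|AA
A/II-3 aff I-1×I-2: Aa|AA
A/III-1 aff II-2×II-1: Aa|AA
A/III-2 ? II-2×II-1: aa|Aa|AA
⇒ A over [I-1,I-2,II-1,II-2,II-3,III-1,III-2]: 124 consistent
E/I-1 aff ·: Ee
E/I-2 un ·: ee
E/II-1 aff I-1×I-2: Ee
E/II-2 aff ·: Ee|EE
E/II-3 un I-1×I-2: ee
E/III-1 ? II-2×II-1: ee|Ee|EE
E/III-2 aff II-2×II-1: Ee|EE
⇒ E over [I-1,I-2,II-1,II-2,II-3,III-1,III-2]: 10 consistent

I-1 ∈ {AA Ee, Aa Ee}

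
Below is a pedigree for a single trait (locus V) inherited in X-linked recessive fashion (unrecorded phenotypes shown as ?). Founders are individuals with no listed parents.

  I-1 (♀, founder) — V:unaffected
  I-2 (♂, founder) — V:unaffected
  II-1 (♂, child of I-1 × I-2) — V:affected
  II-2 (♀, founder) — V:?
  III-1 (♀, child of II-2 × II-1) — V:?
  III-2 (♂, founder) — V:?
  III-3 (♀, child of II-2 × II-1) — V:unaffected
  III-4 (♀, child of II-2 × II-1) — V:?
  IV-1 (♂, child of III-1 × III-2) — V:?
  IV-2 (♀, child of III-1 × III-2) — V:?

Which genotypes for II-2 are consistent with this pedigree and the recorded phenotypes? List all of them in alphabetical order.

V/I-1 un ·: X^VX^v
V/I-2 un ·: X^VY
V/II-1 aff I-1×I-2: X^vY
V/II-2 ? ·: X^VX^V|X^VX^v
V/III-1 ? II-2×II-1: X^VX^v|X^vX^v
V/III-2 ? ·: X^VY|X^vY
V/III-3 un II-2×II-1: X^VX^v
V/III-4 ? II-2×II-1: X^VX^v|X^vX^v
V/IV-1 ? III-1×III-2: X^VY|X^vY
V/IV-2 ? III-1×III-2: X^VX^V|X^VX^v|X^vX^v
⇒ V over [I-1,I-2,II-1,II-2,III-1,III-2,III-3,III-4,IV-1,IV-2]: 28 consistent

II-2 ∈ {X^VX^V, X^VX^v}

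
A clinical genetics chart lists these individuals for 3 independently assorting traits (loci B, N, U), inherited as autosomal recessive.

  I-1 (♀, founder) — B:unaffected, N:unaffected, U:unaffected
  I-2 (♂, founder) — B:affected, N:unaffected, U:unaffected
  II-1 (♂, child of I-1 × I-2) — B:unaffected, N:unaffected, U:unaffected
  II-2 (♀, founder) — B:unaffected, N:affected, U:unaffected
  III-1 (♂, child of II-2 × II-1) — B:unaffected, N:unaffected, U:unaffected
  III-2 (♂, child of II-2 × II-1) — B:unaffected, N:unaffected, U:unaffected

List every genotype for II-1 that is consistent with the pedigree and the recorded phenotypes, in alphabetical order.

II-1 ∈ {Bb NN UU, Bb NN Uu, Bb Nn UU, Bb Nn Uu}

B/I-1 un ·: BB|Bb
B/I-2 aff ·: bb
B/II-1 un I-1×I-2: Bb
B/II-2 un ·: BB|Bb
B/III-1 un II-2×II-1: BB|Bb
B/III-2 un II-2×II-1: BB|Bb
⇒ B over [I-1,I-2,II-1,II-2,III-1,III-2]: 16 consistent
N/I-1 un ·: NN|Nn
N/I-2 un ·: NN|Nn
N/II-1 un I-1×I-2: NN|Nn
N/II-2 aff ·: nn
N/III-1 un II-2×II-1: Nn
N/III-2 un II-2×II-1: Nn
⇒ N over [I-1,I-2,II-1,II-2,III-1,III-2]: 7 consistent
U/I-1 un ·: UU|Uu
U/I-2 un ·: UU|Uu
U/II-1 un I-1×I-2: UU|Uu
U/II-2 un ·: UU|Uu
U/III-1 un II-2×II-1: UU|Uu
U/III-2 un II-2×II-1: UU|Uu
⇒ U over [I-1,I-2,II-1,II-2,III-1,III-2]: 44 consistent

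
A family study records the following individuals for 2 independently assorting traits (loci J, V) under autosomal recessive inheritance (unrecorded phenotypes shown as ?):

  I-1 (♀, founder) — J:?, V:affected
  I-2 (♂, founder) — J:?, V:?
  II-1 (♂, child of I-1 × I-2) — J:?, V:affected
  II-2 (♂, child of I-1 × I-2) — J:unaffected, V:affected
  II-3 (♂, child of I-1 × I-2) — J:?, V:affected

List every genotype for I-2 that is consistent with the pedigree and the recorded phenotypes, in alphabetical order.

J/I-1 ? ·: JJ|Jj|jj
J/I-2 ? ·: JJ|Jj|jj
J/II-1 ? I-1×I-2: JJ|Jj|jj
J/II-2 un I-1×I-2: JJ|Jj
J/II-3 ? I-1×I-2: JJ|Jj|jj
⇒ J over [I-1,I-2,II-1,II-2,II-3]: 45 consistent
V/I-1 aff ·: vv
V/I-2 ? ·: Vv|vv
V/II-1 aff I-1×I-2: vv
V/II-2 aff I-1×I-2: vv
V/II-3 aff I-1×I-2: vv
⇒ V over [I-1,I-2,II-1,II-2,II-3]: 2 consistent

I-2 ∈ {JJ Vv, JJ vv, Jj Vv, Jj vv, jj Vv, jj vv}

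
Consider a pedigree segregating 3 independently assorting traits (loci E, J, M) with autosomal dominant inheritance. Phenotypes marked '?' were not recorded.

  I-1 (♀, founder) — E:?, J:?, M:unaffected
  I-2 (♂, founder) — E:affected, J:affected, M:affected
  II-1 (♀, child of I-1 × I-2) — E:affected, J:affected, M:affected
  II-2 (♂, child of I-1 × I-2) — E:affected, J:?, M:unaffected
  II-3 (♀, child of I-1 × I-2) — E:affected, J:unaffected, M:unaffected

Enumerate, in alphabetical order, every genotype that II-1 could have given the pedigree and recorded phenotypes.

II-1 ∈ {EE JJ Mm, EE Jj Mm, Ee JJ Mm, Ee Jj Mm}

E/I-1 ? ·: ee|Ee|EE
E/I-2 aff ·: Ee|EE
E/II-1 aff I-1×I-2: Ee|EE
E/II-2 aff I-1×I-2: Ee|EE
E/II-3 aff I-1×I-2: Ee|EE
⇒ E over [I-1,I-2,II-1,II-2,II-3]: 27 consistent
J/I-1 ? ·: jj|Jj
J/I-2 aff ·: Jj
J/II-1 aff I-1×I-2: Jj|JJ
J/II-2 ? I-1×I-2: jj|Jj|JJ
J/II-3 un I-1×I-2: jj
⇒ J over [I-1,I-2,II-1,II-2,II-3]: 8 consistent
M/I-1 un ·: mm
M/I-2 aff ·: Mm
M/II-1 aff I-1×I-2: Mm
M/II-2 un I-1×I-2: mm
M/II-3 un I-1×I-2: mm
⇒ M over [I-1,I-2,II-1,II-2,II-3]: 1 consistent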